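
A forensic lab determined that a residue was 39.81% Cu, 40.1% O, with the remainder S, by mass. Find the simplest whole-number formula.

Assume 100 g: 39.81 g Cu, 40.1 g O, 20.09 g S.
Cu: 39.81 g ÷ 63.55 g/mol = 0.6264 mol
O: 40.1 g ÷ 16.00 g/mol = 2.506 mol
S: 20.09 g ÷ 32.07 g/mol = 0.6264 mol
Smallest is Cu at 0.6264 mol; normalising gives Cu 1.000, O 4.001, S 1.000
→ CuO4S

CuO4S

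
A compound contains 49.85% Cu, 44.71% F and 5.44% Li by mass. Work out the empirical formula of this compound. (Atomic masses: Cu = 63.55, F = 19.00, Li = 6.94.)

Assume 100 g: 49.85 g Cu, 44.71 g F, 5.44 g Li.
Moles — Cu: 49.85 / 63.55 = 0.7844 mol; F: 44.71 / 19.00 = 2.353 mol; Li: 5.44 / 6.94 = 0.7839 mol
Ratios (÷ 0.7839): Cu 1.001, F 3.002, Li 1.000
→ CuF3Li

CuF3Li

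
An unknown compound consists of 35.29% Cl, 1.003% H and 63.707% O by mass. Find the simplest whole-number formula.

Assume 100 g: 35.29 g Cl, 1.003 g H, 63.707 g O.
Moles — Cl: 35.29 / 35.45 = 0.9955 mol; H: 1.003 / 1.008 = 0.995 mol; O: 63.707 / 16.00 = 3.982 mol
Divide by the smallest (0.995 mol H): Cl 1.000, H 1.000, O 4.002
Ratio ≈ 1:1:4, so the empirical formula is ClHO4

ClHO4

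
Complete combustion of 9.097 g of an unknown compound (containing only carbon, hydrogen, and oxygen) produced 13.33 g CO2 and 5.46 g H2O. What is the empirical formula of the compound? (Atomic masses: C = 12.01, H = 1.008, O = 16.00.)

CH2O

mol C = 13.33 / 44.01 = 0.3029; mass C = 0.3029 × 12.01 = 3.638 g
mol H = 2 × (5.46 / 18.02) = 0.6060; mass H = 0.6060 × 1.008 = 0.6108 g
mass O = 9.097 − (4.248) = 4.849 g → mol O = 0.3030
Ratios (÷ 0.3029): C 1.000, H 2.001, O 1.000
≈ 1:2:1 → CH2O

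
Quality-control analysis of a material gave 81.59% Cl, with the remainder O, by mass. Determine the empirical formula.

Cl2O

Assume 100 g: 81.59 g Cl, 18.41 g O.
n(Cl) = 81.59/35.45 = 2.302, n(O) = 18.41/16.00 = 1.151
Divide by the smallest (1.151 mol O): Cl 2.000, O 1.000
→ Cl2O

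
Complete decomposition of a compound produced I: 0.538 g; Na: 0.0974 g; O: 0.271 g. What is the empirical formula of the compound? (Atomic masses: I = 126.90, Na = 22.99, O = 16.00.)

I: 0.538 g ÷ 126.90 g/mol = 0.00424 mol
Na: 0.0974 g ÷ 22.99 g/mol = 0.004237 mol
O: 0.271 g ÷ 16.00 g/mol = 0.01694 mol
Smallest is Na at 0.004237 mol; normalising gives I 1.001, Na 1.000, O 3.998
Ratio ≈ 1:1:4, so the empirical formula is INaO4

INaO4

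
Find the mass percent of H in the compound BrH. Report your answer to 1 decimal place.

Molar mass = 1(79.90) + 1(1.008) = 80.908 g/mol
Mass of H per mole = 1 × 1.008 = 1.008 g
% H = 1.008 / 80.908 × 100 = 1.2%

1.2%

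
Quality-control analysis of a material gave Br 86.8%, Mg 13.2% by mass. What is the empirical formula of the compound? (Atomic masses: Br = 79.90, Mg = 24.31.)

Assume 100 g: 86.8 g Br, 13.2 g Mg.
n(Br) = 86.8/79.90 = 1.086, n(Mg) = 13.2/24.31 = 0.543
Ratios (÷ 0.543): Br 2.001, Mg 1.000
Ratio ≈ 2:1, so the empirical formula is Br2Mg

Br2Mg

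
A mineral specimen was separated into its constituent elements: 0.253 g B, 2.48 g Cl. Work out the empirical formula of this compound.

Moles — B: 0.253 / 10.81 = 0.0234 mol; Cl: 2.48 / 35.45 = 0.06996 mol
Divide by the smallest (0.0234 mol B): B 1.000, Cl 2.989
→ BCl3

BCl3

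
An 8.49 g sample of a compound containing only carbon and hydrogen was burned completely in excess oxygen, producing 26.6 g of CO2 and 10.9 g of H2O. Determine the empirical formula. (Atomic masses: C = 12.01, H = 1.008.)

mol C = 26.6 / 44.01 = 0.6044; mass C = 0.6044 × 12.01 = 7.259 g
mol H = 2 × (10.9 / 18.02) = 1.210; mass H = 1.210 × 1.008 = 1.219 g
Smallest is C at 0.6044 mol; normalising gives C 1.000, H 2.002
Ratio ≈ 1:2, so the empirical formula is CH2

CH2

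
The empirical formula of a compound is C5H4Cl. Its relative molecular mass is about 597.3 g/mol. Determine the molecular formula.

C30H24Cl6

Empirical-formula mass = 99.53 g/mol
n = 597.3 / 99.53 = 6.00 ≈ 6
Molecular formula = (C5H4Cl)6 = C30H24Cl6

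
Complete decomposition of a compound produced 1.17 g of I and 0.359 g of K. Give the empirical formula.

IK

I: 1.17 g ÷ 126.90 g/mol = 0.00922 mol
K: 0.359 g ÷ 39.10 g/mol = 0.009182 mol
Smallest is K at 0.009182 mol; normalising gives I 1.004, K 1.000
Ratio ≈ 1:1, so the empirical formula is IK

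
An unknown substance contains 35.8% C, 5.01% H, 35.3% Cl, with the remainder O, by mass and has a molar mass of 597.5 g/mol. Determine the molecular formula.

Assume 100 g: 35.8 g C, 5.01 g H, 35.3 g Cl, 23.89 g O.
Moles — C: 35.8 / 12.01 = 2.981 mol; H: 5.01 / 1.008 = 4.97 mol; Cl: 35.3 / 35.45 = 0.9958 mol; O: 23.89 / 16.00 = 1.493 mol
Ratios (÷ 0.9958): C 2.994, H 4.991, Cl 1.000, O 1.499
Scaling by 2: C 5.99, H 9.98, Cl 2.00, O 3.00 → C6H10Cl2O3
Empirical-formula mass = 201.04 g/mol
n = 597.5 / 201.04 = 2.97 ≈ 3
Molecular formula = (C6H10Cl2O3)×3 = C18H30Cl6O9

C18H30Cl6O9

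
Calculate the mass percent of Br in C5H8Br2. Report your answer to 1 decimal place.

Molar mass = 5(12.01) + 8(1.008) + 2(79.90) = 227.914 g/mol
Mass of Br per mole = 2 × 79.90 = 159.800 g
% Br = 159.800 / 227.914 × 100 = 70.1%

70.1%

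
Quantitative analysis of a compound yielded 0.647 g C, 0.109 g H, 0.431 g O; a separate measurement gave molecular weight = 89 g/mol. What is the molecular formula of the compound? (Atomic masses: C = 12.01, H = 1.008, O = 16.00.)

C4H8O2

Moles — C: 0.647 / 12.01 = 0.05387 mol; H: 0.109 / 1.008 = 0.1081 mol; O: 0.431 / 16.00 = 0.02694 mol
Smallest is O at 0.02694 mol; normalising gives C 2.000, H 4.014, O 1.000
Ratio ≈ 2:4:1, so the empirical formula is C2H4O
Empirical-formula mass = 44.05 g/mol
n = 89 / 44.05 = 2.02 ≈ 2
Molecular formula = (C2H4O)×2 = C4H8O2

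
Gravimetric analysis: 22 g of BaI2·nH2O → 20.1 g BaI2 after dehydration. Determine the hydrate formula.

BaI2·2H2O

Mass of water lost = 22 − 20.1 = 1.9 g → 1.9 / 18.02 = 0.1054 mol H2O
Molar mass of BaI2 = 391.13 g/mol → mol BaI2 = 20.1 / 391.13 = 0.05139
n = 0.1054 / 0.05139 = 2.05 ≈ 2 → BaI2·2H2O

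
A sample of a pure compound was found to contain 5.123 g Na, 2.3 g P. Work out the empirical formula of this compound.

Na3P

n(Na) = 5.123/22.99 = 0.2228, n(P) = 2.3/30.97 = 0.07427
Divide by the smallest (0.07427 mol P): Na 3.001, P 1.000
Ratio ≈ 3:1, so the empirical formula is Na3P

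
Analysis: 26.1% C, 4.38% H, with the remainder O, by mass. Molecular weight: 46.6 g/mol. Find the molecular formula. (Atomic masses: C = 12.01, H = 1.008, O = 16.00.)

CH2O2

Assume 100 g: 26.1 g C, 4.38 g H, 69.52 g O.
Moles — C: 26.1 / 12.01 = 2.173 mol; H: 4.38 / 1.008 = 4.345 mol; O: 69.52 / 16.00 = 4.345 mol
Ratios (÷ 2.173): C 1.000, H 1.999, O 1.999
Ratio ≈ 1:2:2, so the empirical formula is CH2O2
Empirical-formula mass = 46.03 g/mol
n = 46.6 / 46.03 = 1.01 ≈ 1
Molecular formula = empirical formula = CH2O2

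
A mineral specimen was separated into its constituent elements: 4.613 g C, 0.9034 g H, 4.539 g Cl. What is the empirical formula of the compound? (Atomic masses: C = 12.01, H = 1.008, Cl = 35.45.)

C3H7Cl

C: 4.613 g ÷ 12.01 g/mol = 0.3841 mol
H: 0.9034 g ÷ 1.008 g/mol = 0.8962 mol
Cl: 4.539 g ÷ 35.45 g/mol = 0.128 mol
Smallest is Cl at 0.128 mol; normalising gives C 3.000, H 7.000, Cl 1.000
≈ 3:7:1 → C3H7Cl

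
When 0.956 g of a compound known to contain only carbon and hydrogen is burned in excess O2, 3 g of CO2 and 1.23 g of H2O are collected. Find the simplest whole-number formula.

mol C = 3 / 44.01 = 0.06817; mass C = 0.06817 × 12.01 = 0.8187 g
mol H = 2 × (1.23 / 18.02) = 0.1365; mass H = 0.1365 × 1.008 = 0.1376 g
Divide by the smallest (0.06817 mol C): C 1.000, H 2.003
→ CH2

CH2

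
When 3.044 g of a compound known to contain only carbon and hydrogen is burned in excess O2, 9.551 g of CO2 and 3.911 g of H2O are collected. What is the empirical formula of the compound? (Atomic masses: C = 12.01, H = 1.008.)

CH2

mol C = 9.551 / 44.01 = 0.2170; mass C = 0.2170 × 12.01 = 2.606 g
mol H = 2 × (3.911 / 18.02) = 0.4341; mass H = 0.4341 × 1.008 = 0.4375 g
Smallest is C at 0.217 mol; normalising gives C 1.000, H 2.000
→ CH2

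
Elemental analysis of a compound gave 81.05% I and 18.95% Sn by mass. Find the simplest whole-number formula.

I4Sn

Assume 100 g: 81.05 g I, 18.95 g Sn.
Moles — I: 81.05 / 126.90 = 0.6387 mol; Sn: 18.95 / 118.71 = 0.1596 mol
Divide by the smallest (0.1596 mol Sn): I 4.001, Sn 1.000
→ I4Sn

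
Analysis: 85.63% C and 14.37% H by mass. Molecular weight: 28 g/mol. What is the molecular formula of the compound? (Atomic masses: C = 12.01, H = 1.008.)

Assume 100 g: 85.63 g C, 14.37 g H.
C: 85.63 g ÷ 12.01 g/mol = 7.13 mol
H: 14.37 g ÷ 1.008 g/mol = 14.26 mol
Smallest is C at 7.13 mol; normalising gives C 1.000, H 1.999
→ CH2
Empirical-formula mass = 14.03 g/mol
n = 28 / 14.03 = 2.00 ≈ 2
Molecular formula = (CH2)×2 = C2H4

C2H4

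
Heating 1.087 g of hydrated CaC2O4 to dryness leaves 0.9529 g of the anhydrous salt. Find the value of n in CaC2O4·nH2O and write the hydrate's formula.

Mass of water lost = 1.087 − 0.9529 = 0.1341 g → 0.1341 / 18.02 = 0.007442 mol H2O
Molar mass of CaC2O4 = 128.10 g/mol → mol CaC2O4 = 0.9529 / 128.10 = 0.007439
n = 0.007442 / 0.007439 = 1.00 ≈ 1 → CaC2O4·H2O

CaC2O4·H2O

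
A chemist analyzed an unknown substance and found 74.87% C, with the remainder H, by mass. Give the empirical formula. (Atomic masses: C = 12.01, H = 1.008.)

Assume 100 g: 74.87 g C, 25.13 g H.
n(C) = 74.87/12.01 = 6.234, n(H) = 25.13/1.008 = 24.93
Smallest is C at 6.234 mol; normalising gives C 1.000, H 3.999
→ CH4

CH4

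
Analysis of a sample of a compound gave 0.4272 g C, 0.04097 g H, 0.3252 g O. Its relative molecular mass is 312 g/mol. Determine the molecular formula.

C14H16O8

Moles — C: 0.4272 / 12.01 = 0.03557 mol; H: 0.04097 / 1.008 = 0.04064 mol; O: 0.3252 / 16.00 = 0.02032 mol
Divide by the smallest (0.02032 mol O): C 1.750, H 2.000, O 1.000
×4: C 7.00, H 8.00, O 4.00 → C7H8O4
Empirical-formula mass = 156.13 g/mol
n = 312 / 156.13 = 2.00 ≈ 2
Molecular formula = (C7H8O4)×2 = C14H16O8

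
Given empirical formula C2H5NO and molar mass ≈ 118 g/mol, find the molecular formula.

Empirical-formula mass = 59.07 g/mol
n = 118 / 59.07 = 2.00 ≈ 2
Molecular formula = (C2H5NO)2 = C4H10N2O2

C4H10N2O2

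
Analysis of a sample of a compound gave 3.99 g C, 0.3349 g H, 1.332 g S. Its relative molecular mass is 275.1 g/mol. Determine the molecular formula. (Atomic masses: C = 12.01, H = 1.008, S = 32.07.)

n(C) = 3.99/12.01 = 0.3322, n(H) = 0.3349/1.008 = 0.3322, n(S) = 1.332/32.07 = 0.04153
Ratios (÷ 0.04153): C 7.999, H 7.999, S 1.000
Ratio ≈ 8:8:1, so the empirical formula is C8H8S
Empirical-formula mass = 136.21 g/mol
n = 275.1 / 136.21 = 2.02 ≈ 2
Molecular formula = (C8H8S)×2 = C16H16S2

C16H16S2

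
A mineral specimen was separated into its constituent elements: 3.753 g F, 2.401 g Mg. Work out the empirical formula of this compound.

Moles — F: 3.753 / 19.00 = 0.1975 mol; Mg: 2.401 / 24.31 = 0.09877 mol
Smallest is Mg at 0.09877 mol; normalising gives F 2.000, Mg 1.000
≈ 2:1 → F2Mg

F2Mg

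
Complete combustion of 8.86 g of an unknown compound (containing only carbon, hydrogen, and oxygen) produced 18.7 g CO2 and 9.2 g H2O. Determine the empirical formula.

mol C = 18.7 / 44.01 = 0.4249; mass C = 0.4249 × 12.01 = 5.103 g
mol H = 2 × (9.2 / 18.02) = 1.021; mass H = 1.021 × 1.008 = 1.029 g
mass O = 8.86 − (6.132) = 2.728 g → mol O = 0.1705
Ratios (÷ 0.1705): C 2.492, H 5.990, O 1.000
Scaling by 2: C 4.98, H 11.98, O 2.00 → C5H12O2

C5H12O2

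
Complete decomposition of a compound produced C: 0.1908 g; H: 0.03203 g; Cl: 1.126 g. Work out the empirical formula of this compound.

CH2Cl2

C: 0.1908 g ÷ 12.01 g/mol = 0.01589 mol
H: 0.03203 g ÷ 1.008 g/mol = 0.03178 mol
Cl: 1.126 g ÷ 35.45 g/mol = 0.03176 mol
Divide by the smallest (0.01589 mol C): C 1.000, H 2.000, Cl 1.999
→ CH2Cl2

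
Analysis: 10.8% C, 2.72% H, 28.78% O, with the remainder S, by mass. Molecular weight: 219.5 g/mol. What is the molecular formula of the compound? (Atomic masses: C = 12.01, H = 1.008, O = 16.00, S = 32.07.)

C2H6O4S4

Assume 100 g: 10.8 g C, 2.72 g H, 28.78 g O, 57.7 g S.
C: 10.8 g ÷ 12.01 g/mol = 0.8993 mol
H: 2.72 g ÷ 1.008 g/mol = 2.698 mol
O: 28.78 g ÷ 16.00 g/mol = 1.799 mol
S: 57.7 g ÷ 32.07 g/mol = 1.799 mol
Divide by the smallest (0.8993 mol C): C 1.000, H 3.001, O 2.000, S 2.001
Ratio ≈ 1:3:2:2, so the empirical formula is CH3O2S2
Empirical-formula mass = 111.17 g/mol
n = 219.5 / 111.17 = 1.97 ≈ 2
Molecular formula = (CH3O2S2)×2 = C2H6O4S4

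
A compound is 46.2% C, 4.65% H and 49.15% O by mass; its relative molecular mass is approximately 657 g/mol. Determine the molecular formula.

Assume 100 g: 46.2 g C, 4.65 g H, 49.15 g O.
C: 46.2 g ÷ 12.01 g/mol = 3.847 mol
H: 4.65 g ÷ 1.008 g/mol = 4.613 mol
O: 49.15 g ÷ 16.00 g/mol = 3.072 mol
Ratios (÷ 3.072): C 1.252, H 1.502, O 1.000
Multiply by 4: C 5.01, H 6.01, O 4.00 → C5H6O4
Empirical-formula mass = 130.10 g/mol
n = 657 / 130.10 = 5.05 ≈ 5
Molecular formula = (C5H6O4)×5 = C25H30O20

C25H30O20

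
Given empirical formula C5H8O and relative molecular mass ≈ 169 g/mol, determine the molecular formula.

Empirical-formula mass = 84.11 g/mol
n = 169 / 84.11 = 2.01 ≈ 2
Molecular formula = (C5H8O)2 = C10H16O2

C10H16O2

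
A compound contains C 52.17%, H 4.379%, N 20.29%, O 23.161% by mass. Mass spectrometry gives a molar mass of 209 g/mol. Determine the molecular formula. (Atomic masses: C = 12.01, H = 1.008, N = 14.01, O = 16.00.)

Assume 100 g: 52.17 g C, 4.379 g H, 20.29 g N, 23.161 g O.
Moles — C: 52.17 / 12.01 = 4.344 mol; H: 4.379 / 1.008 = 4.344 mol; N: 20.29 / 14.01 = 1.448 mol; O: 23.161 / 16.00 = 1.448 mol
Ratios (÷ 1.448): C 3.001, H 3.001, N 1.000, O 1.000
≈ 3:3:1:1 → C3H3NO
Empirical-formula mass = 69.06 g/mol
n = 209 / 69.06 = 3.03 ≈ 3
Molecular formula = (C3H3NO)×3 = C9H9N3O3

C9H9N3O3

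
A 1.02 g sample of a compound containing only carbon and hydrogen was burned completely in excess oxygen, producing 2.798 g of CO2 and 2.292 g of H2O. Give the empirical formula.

CH4

mol C = 2.798 / 44.01 = 0.06358; mass C = 0.06358 × 12.01 = 0.7636 g
mol H = 2 × (2.292 / 18.02) = 0.2544; mass H = 0.2544 × 1.008 = 0.2564 g
Divide by the smallest (0.06358 mol C): C 1.000, H 4.001
Ratio ≈ 1:4, so the empirical formula is CH4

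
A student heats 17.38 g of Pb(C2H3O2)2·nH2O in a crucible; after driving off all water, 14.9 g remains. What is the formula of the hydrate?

Mass of water lost = 17.38 − 14.9 = 2.48 g → 2.48 / 18.02 = 0.1376 mol H2O
Molar mass of Pb(C2H3O2)2 = 325.29 g/mol → mol Pb(C2H3O2)2 = 14.9 / 325.29 = 0.04581
n = 0.1376 / 0.04581 = 3.00 ≈ 3 → Pb(C2H3O2)2·3H2O

Pb(C2H3O2)2·3H2O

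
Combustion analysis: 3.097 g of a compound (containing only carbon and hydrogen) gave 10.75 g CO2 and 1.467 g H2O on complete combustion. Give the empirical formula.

mol C = 10.75 / 44.01 = 0.2443; mass C = 0.2443 × 12.01 = 2.934 g
mol H = 2 × (1.467 / 18.02) = 0.1628; mass H = 0.1628 × 1.008 = 0.1641 g
Smallest is H at 0.1628 mol; normalising gives C 1.500, H 1.000
×2: C 3.00, H 2.00 → C3H2

C3H2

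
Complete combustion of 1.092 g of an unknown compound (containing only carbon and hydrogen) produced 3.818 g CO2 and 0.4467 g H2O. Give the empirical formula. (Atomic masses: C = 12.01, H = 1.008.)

C7H4

mol C = 3.818 / 44.01 = 0.08675; mass C = 0.08675 × 12.01 = 1.042 g
mol H = 2 × (0.4467 / 18.02) = 0.04958; mass H = 0.04958 × 1.008 = 0.04997 g
Ratios (÷ 0.04958): C 1.750, H 1.000
Multiply by 4: C 7.00, H 4.00 → C7H4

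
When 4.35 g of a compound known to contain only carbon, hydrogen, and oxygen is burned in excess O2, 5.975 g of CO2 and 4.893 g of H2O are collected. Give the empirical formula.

mol C = 5.975 / 44.01 = 0.1358; mass C = 0.1358 × 12.01 = 1.631 g
mol H = 2 × (4.893 / 18.02) = 0.5431; mass H = 0.5431 × 1.008 = 0.5474 g
mass O = 4.35 − (2.178) = 2.172 g → mol O = 0.1358
Smallest is O at 0.1358 mol; normalising gives C 1.000, H 4.000, O 1.000
→ CH4O

CH4O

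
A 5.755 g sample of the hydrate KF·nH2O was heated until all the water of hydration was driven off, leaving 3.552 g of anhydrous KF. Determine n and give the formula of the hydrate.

Mass of water lost = 5.755 − 3.552 = 2.203 g → 2.203 / 18.02 = 0.1223 mol H2O
Molar mass of KF = 58.10 g/mol → mol KF = 3.552 / 58.10 = 0.06114
n = 0.1223 / 0.06114 = 2.00 ≈ 2 → KF·2H2O

KF·2H2O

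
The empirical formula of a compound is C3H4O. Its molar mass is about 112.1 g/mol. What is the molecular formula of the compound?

Empirical-formula mass = 56.06 g/mol
n = 112.1 / 56.06 = 2.00 ≈ 2
Molecular formula = (C3H4O)2 = C6H8O2

C6H8O2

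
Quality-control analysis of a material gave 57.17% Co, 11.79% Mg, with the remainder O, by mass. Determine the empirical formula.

Co2MgO4

Assume 100 g: 57.17 g Co, 11.79 g Mg, 31.04 g O.
Moles — Co: 57.17 / 58.93 = 0.9701 mol; Mg: 11.79 / 24.31 = 0.485 mol; O: 31.04 / 16.00 = 1.94 mol
Ratios (÷ 0.485): Co 2.000, Mg 1.000, O 4.000
Ratio ≈ 2:1:4, so the empirical formula is Co2MgO4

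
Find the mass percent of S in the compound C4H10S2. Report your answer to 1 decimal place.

Molar mass = 4(12.01) + 10(1.008) + 2(32.07) = 122.260 g/mol
Mass of S per mole = 2 × 32.07 = 64.140 g
% S = 64.140 / 122.260 × 100 = 52.5%

52.5%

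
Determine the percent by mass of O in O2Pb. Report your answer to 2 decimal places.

Molar mass = 2(16.00) + 1(207.2) = 239.200 g/mol
Mass of O per mole = 2 × 16.00 = 32.000 g
% O = 32.000 / 239.200 × 100 = 13.38%

13.38%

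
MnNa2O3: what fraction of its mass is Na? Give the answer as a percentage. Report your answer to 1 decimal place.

30.9%

Molar mass = 1(54.94) + 2(22.99) + 3(16.00) = 148.920 g/mol
Mass of Na per mole = 2 × 22.99 = 45.980 g
% Na = 45.980 / 148.920 × 100 = 30.9%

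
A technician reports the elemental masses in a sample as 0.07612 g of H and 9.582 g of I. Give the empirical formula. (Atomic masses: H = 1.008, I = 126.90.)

H: 0.07612 g ÷ 1.008 g/mol = 0.07552 mol
I: 9.582 g ÷ 126.90 g/mol = 0.07551 mol
Divide by the smallest (0.07551 mol I): H 1.000, I 1.000
Ratio ≈ 1:1, so the empirical formula is HI

HI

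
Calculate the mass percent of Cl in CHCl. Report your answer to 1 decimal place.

73.1%

Molar mass = 1(12.01) + 1(1.008) + 1(35.45) = 48.468 g/mol
Mass of Cl per mole = 1 × 35.45 = 35.450 g
% Cl = 35.450 / 48.468 × 100 = 73.1%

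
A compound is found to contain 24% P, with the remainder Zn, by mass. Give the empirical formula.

P2Zn3

Assume 100 g: 24 g P, 76 g Zn.
P: 24 g ÷ 30.97 g/mol = 0.7749 mol
Zn: 76 g ÷ 65.38 g/mol = 1.162 mol
Smallest is P at 0.7749 mol; normalising gives P 1.000, Zn 1.500
Multiply by 2: P 2.00, Zn 3.00 → P2Zn3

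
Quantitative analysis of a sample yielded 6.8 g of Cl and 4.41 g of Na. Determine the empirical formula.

Moles — Cl: 6.8 / 35.45 = 0.1918 mol; Na: 4.41 / 22.99 = 0.1918 mol
Smallest is Cl at 0.1918 mol; normalising gives Cl 1.000, Na 1.000
≈ 1:1 → ClNa

ClNa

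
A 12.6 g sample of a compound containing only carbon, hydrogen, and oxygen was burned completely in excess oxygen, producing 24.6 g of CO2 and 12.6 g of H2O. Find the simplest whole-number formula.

C2H5O

mol C = 24.6 / 44.01 = 0.5590; mass C = 0.5590 × 12.01 = 6.713 g
mol H = 2 × (12.6 / 18.02) = 1.398; mass H = 1.398 × 1.008 = 1.410 g
mass O = 12.6 − (8.123) = 4.477 g → mol O = 0.2798
Divide by the smallest (0.2798 mol O): C 1.998, H 4.998, O 1.000
≈ 2:5:1 → C2H5O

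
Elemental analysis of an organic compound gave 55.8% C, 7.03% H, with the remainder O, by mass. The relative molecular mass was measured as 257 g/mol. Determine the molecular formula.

Assume 100 g: 55.8 g C, 7.03 g H, 37.17 g O.
n(C) = 55.8/12.01 = 4.646, n(H) = 7.03/1.008 = 6.974, n(O) = 37.17/16.00 = 2.323
Divide by the smallest (2.323 mol O): C 2.000, H 3.002, O 1.000
≈ 2:3:1 → C2H3O
Empirical-formula mass = 43.04 g/mol
n = 257 / 43.04 = 5.97 ≈ 6
Molecular formula = (C2H3O)×6 = C12H18O6

C12H18O6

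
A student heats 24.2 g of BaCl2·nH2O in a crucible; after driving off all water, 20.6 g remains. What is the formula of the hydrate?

Mass of water lost = 24.2 − 20.6 = 3.6 g → 3.6 / 18.02 = 0.1998 mol H2O
Molar mass of BaCl2 = 208.23 g/mol → mol BaCl2 = 20.6 / 208.23 = 0.09893
n = 0.1998 / 0.09893 = 2.02 ≈ 2 → BaCl2·2H2O

BaCl2·2H2O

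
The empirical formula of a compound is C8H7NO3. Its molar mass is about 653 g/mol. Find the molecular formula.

Empirical-formula mass = 165.15 g/mol
n = 653 / 165.15 = 3.95 ≈ 4
Molecular formula = (C8H7NO3)4 = C32H28N4O12

C32H28N4O12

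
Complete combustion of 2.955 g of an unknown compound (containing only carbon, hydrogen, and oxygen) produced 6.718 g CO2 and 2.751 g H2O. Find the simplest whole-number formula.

C3H6O

mol C = 6.718 / 44.01 = 0.1526; mass C = 0.1526 × 12.01 = 1.833 g
mol H = 2 × (2.751 / 18.02) = 0.3053; mass H = 0.3053 × 1.008 = 0.3078 g
mass O = 2.955 − (2.141) = 0.8139 g → mol O = 0.05087
Divide by the smallest (0.05087 mol O): C 3.001, H 6.002, O 1.000
→ C3H6O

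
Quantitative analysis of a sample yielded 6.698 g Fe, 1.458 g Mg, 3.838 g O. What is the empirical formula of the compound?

Fe: 6.698 g ÷ 55.85 g/mol = 0.1199 mol
Mg: 1.458 g ÷ 24.31 g/mol = 0.05998 mol
O: 3.838 g ÷ 16.00 g/mol = 0.2399 mol
Ratios (÷ 0.05998): Fe 2.000, Mg 1.000, O 4.000
→ Fe2MgO4

Fe2MgO4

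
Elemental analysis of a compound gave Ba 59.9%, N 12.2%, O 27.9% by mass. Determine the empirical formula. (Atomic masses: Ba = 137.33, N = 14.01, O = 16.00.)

Assume 100 g: 59.9 g Ba, 12.2 g N, 27.9 g O.
n(Ba) = 59.9/137.33 = 0.4362, n(N) = 12.2/14.01 = 0.8708, n(O) = 27.9/16.00 = 1.744
Smallest is Ba at 0.4362 mol; normalising gives Ba 1.000, N 1.996, O 3.998
Ratio ≈ 1:2:4, so the empirical formula is BaN2O4

BaN2O4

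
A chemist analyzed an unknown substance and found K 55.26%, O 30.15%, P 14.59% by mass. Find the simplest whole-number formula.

Assume 100 g: 55.26 g K, 30.15 g O, 14.59 g P.
Moles — K: 55.26 / 39.10 = 1.413 mol; O: 30.15 / 16.00 = 1.884 mol; P: 14.59 / 30.97 = 0.4711 mol
Divide by the smallest (0.4711 mol P): K 3.000, O 4.000, P 1.000
Ratio ≈ 3:4:1, so the empirical formula is K3O4P

K3O4P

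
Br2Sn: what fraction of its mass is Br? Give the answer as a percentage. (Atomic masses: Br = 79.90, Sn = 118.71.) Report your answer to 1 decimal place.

Molar mass = 2(79.90) + 1(118.71) = 278.510 g/mol
Mass of Br per mole = 2 × 79.90 = 159.800 g
% Br = 159.800 / 278.510 × 100 = 57.4%

57.4%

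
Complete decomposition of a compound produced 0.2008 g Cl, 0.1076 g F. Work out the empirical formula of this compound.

ClF

Cl: 0.2008 g ÷ 35.45 g/mol = 0.005664 mol
F: 0.1076 g ÷ 19.00 g/mol = 0.005663 mol
Divide by the smallest (0.005663 mol F): Cl 1.000, F 1.000
≈ 1:1 → ClF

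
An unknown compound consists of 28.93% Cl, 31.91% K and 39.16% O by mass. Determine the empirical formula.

ClKO3

Assume 100 g: 28.93 g Cl, 31.91 g K, 39.16 g O.
Moles — Cl: 28.93 / 35.45 = 0.8161 mol; K: 31.91 / 39.10 = 0.8161 mol; O: 39.16 / 16.00 = 2.447 mol
Divide by the smallest (0.8161 mol Cl): Cl 1.000, K 1.000, O 2.999
→ ClKO3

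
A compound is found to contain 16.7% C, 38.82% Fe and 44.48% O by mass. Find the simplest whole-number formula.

Assume 100 g: 16.7 g C, 38.82 g Fe, 44.48 g O.
Moles — C: 16.7 / 12.01 = 1.391 mol; Fe: 38.82 / 55.85 = 0.6951 mol; O: 44.48 / 16.00 = 2.78 mol
Ratios (÷ 0.6951): C 2.001, Fe 1.000, O 4.000
Ratio ≈ 2:1:4, so the empirical formula is C2FeO4

C2FeO4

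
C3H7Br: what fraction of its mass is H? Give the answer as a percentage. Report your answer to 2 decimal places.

5.74%

Molar mass = 3(12.01) + 7(1.008) + 1(79.90) = 122.986 g/mol
Mass of H per mole = 7 × 1.008 = 7.056 g
% H = 7.056 / 122.986 × 100 = 5.74%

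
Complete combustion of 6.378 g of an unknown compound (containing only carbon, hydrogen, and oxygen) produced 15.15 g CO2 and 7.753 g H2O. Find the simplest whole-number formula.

mol C = 15.15 / 44.01 = 0.3442; mass C = 0.3442 × 12.01 = 4.134 g
mol H = 2 × (7.753 / 18.02) = 0.8605; mass H = 0.8605 × 1.008 = 0.8674 g
mass O = 6.378 − (5.002) = 1.376 g → mol O = 0.08602
Ratios (÷ 0.08602): C 4.002, H 10.003, O 1.000
→ C4H10O

C4H10O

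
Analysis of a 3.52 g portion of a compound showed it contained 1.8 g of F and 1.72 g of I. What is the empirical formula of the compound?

F7I

Moles — F: 1.8 / 19.00 = 0.09474 mol; I: 1.72 / 126.90 = 0.01355 mol
Divide by the smallest (0.01355 mol I): F 6.990, I 1.000
→ F7I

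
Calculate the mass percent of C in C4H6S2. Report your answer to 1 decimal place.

Molar mass = 4(12.01) + 6(1.008) + 2(32.07) = 118.228 g/mol
Mass of C per mole = 4 × 12.01 = 48.040 g
% C = 48.040 / 118.228 × 100 = 40.6%

40.6%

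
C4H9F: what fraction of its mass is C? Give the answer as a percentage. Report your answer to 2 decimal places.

Molar mass = 4(12.01) + 9(1.008) + 1(19.00) = 76.112 g/mol
Mass of C per mole = 4 × 12.01 = 48.040 g
% C = 48.040 / 76.112 × 100 = 63.12%

63.12%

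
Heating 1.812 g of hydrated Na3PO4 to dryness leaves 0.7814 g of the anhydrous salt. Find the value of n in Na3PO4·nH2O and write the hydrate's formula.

Na3PO4·12H2O

Mass of water lost = 1.812 − 0.7814 = 1.031 g → 1.031 / 18.02 = 0.05719 mol H2O
Molar mass of Na3PO4 = 163.94 g/mol → mol Na3PO4 = 0.7814 / 163.94 = 0.004766
n = 0.05719 / 0.004766 = 12.00 ≈ 12 → Na3PO4·12H2O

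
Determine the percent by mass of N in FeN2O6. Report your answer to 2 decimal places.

Molar mass = 1(55.85) + 2(14.01) + 6(16.00) = 179.870 g/mol
Mass of N per mole = 2 × 14.01 = 28.020 g
% N = 28.020 / 179.870 × 100 = 15.58%

15.58%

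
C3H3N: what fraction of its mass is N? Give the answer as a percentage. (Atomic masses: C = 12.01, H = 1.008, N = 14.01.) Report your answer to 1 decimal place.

26.4%

Molar mass = 3(12.01) + 3(1.008) + 1(14.01) = 53.064 g/mol
Mass of N per mole = 1 × 14.01 = 14.010 g
% N = 14.010 / 53.064 × 100 = 26.4%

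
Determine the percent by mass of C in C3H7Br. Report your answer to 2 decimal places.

29.30%

Molar mass = 3(12.01) + 7(1.008) + 1(79.90) = 122.986 g/mol
Mass of C per mole = 3 × 12.01 = 36.030 g
% C = 36.030 / 122.986 × 100 = 29.30%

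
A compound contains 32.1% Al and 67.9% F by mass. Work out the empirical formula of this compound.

AlF3

Assume 100 g: 32.1 g Al, 67.9 g F.
Moles — Al: 32.1 / 26.98 = 1.19 mol; F: 67.9 / 19.00 = 3.574 mol
Ratios (÷ 1.19): Al 1.000, F 3.004
→ AlF3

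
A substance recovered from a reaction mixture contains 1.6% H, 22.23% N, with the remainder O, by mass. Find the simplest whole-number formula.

Assume 100 g: 1.6 g H, 22.23 g N, 76.17 g O.
Moles — H: 1.6 / 1.008 = 1.587 mol; N: 22.23 / 14.01 = 1.587 mol; O: 76.17 / 16.00 = 4.761 mol
Ratios (÷ 1.587): H 1.000, N 1.000, O 3.000
≈ 1:1:3 → HNO3

HNO3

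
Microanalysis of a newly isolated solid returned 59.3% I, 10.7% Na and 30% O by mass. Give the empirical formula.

Assume 100 g: 59.3 g I, 10.7 g Na, 30 g O.
Moles — I: 59.3 / 126.90 = 0.4673 mol; Na: 10.7 / 22.99 = 0.4654 mol; O: 30 / 16.00 = 1.875 mol
Ratios (÷ 0.4654): I 1.004, Na 1.000, O 4.029
≈ 1:1:4 → INaO4

INaO4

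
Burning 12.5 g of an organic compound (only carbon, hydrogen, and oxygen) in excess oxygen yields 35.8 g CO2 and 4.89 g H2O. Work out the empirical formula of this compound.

mol C = 35.8 / 44.01 = 0.8135; mass C = 0.8135 × 12.01 = 9.770 g
mol H = 2 × (4.89 / 18.02) = 0.5427; mass H = 0.5427 × 1.008 = 0.5471 g
mass O = 12.5 − (10.32) = 2.183 g → mol O = 0.1365
Smallest is O at 0.1365 mol; normalising gives C 5.961, H 3.977, O 1.000
≈ 6:4:1 → C6H4O

C6H4O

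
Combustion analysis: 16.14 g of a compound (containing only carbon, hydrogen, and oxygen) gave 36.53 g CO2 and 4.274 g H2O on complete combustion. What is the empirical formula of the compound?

mol C = 36.53 / 44.01 = 0.8300; mass C = 0.8300 × 12.01 = 9.969 g
mol H = 2 × (4.274 / 18.02) = 0.4744; mass H = 0.4744 × 1.008 = 0.4782 g
mass O = 16.14 − (10.45) = 5.693 g → mol O = 0.3558
Divide by the smallest (0.3558 mol O): C 2.333, H 1.333, O 1.000
×3: C 7.00, H 4.00, O 3.00 → C7H4O3

C7H4O3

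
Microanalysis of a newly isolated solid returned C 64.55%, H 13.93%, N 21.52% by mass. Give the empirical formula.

C7H18N2

Assume 100 g: 64.55 g C, 13.93 g H, 21.52 g N.
C: 64.55 g ÷ 12.01 g/mol = 5.375 mol
H: 13.93 g ÷ 1.008 g/mol = 13.82 mol
N: 21.52 g ÷ 14.01 g/mol = 1.536 mol
Divide by the smallest (1.536 mol N): C 3.499, H 8.997, N 1.000
Multiply by 2: C 7.00, H 17.99, N 2.00 → C7H18N2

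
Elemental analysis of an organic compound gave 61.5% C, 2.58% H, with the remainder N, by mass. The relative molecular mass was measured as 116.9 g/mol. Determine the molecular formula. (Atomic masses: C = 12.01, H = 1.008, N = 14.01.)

C6H3N3

Assume 100 g: 61.5 g C, 2.58 g H, 35.92 g N.
Moles — C: 61.5 / 12.01 = 5.121 mol; H: 2.58 / 1.008 = 2.56 mol; N: 35.92 / 14.01 = 2.564 mol
Smallest is H at 2.56 mol; normalising gives C 2.001, H 1.000, N 1.002
Ratio ≈ 2:1:1, so the empirical formula is C2HN
Empirical-formula mass = 39.04 g/mol
n = 116.9 / 39.04 = 2.99 ≈ 3
Molecular formula = (C2HN)×3 = C6H3N3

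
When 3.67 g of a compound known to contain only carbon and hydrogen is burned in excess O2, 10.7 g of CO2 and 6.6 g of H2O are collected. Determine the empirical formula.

mol C = 10.7 / 44.01 = 0.2431; mass C = 0.2431 × 12.01 = 2.920 g
mol H = 2 × (6.6 / 18.02) = 0.7325; mass H = 0.7325 × 1.008 = 0.7384 g
Ratios (÷ 0.2431): C 1.000, H 3.013
→ CH3

CH3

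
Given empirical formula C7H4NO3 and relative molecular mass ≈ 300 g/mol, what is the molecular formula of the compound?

Empirical-formula mass = 150.11 g/mol
n = 300 / 150.11 = 2.00 ≈ 2
Molecular formula = (C7H4NO3)2 = C14H8N2O6

C14H8N2O6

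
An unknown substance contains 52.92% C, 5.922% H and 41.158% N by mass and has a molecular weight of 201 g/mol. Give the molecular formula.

Assume 100 g: 52.92 g C, 5.922 g H, 41.158 g N.
C: 52.92 g ÷ 12.01 g/mol = 4.406 mol
H: 5.922 g ÷ 1.008 g/mol = 5.875 mol
N: 41.158 g ÷ 14.01 g/mol = 2.938 mol
Divide by the smallest (2.938 mol N): C 1.500, H 2.000, N 1.000
×2: C 3.00, H 4.00, N 2.00 → C3H4N2
Empirical-formula mass = 68.08 g/mol
n = 201 / 68.08 = 2.95 ≈ 3
Molecular formula = (C3H4N2)×3 = C9H12N6

C9H12N6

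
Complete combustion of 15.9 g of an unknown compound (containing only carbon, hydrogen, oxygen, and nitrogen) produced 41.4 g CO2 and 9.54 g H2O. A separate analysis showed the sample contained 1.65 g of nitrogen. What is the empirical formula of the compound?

mol C = 41.4 / 44.01 = 0.9407; mass C = 0.9407 × 12.01 = 11.30 g
mol H = 2 × (9.54 / 18.02) = 1.059; mass H = 1.059 × 1.008 = 1.067 g
mol N = 1.65 / 14.01 = 0.1178
mass O = 15.9 − (14.02) = 1.885 g → mol O = 0.1178
Ratios (÷ 0.1178): C 7.987, H 8.990, N 1.000, O 1.000
≈ 8:9:1:1 → C8H9NO

C8H9NO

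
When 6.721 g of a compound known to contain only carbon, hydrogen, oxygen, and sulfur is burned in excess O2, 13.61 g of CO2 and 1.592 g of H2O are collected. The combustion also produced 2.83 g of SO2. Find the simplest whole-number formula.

mol C = 13.61 / 44.01 = 0.3092; mass C = 0.3092 × 12.01 = 3.714 g
mol H = 2 × (1.592 / 18.02) = 0.1767; mass H = 0.1767 × 1.008 = 0.1781 g
mol S = 2.83 / 64.07 = 0.04417; mass S = 1.417 g
mass O = 6.721 − (5.309) = 1.412 g → mol O = 0.08827
Divide by the smallest (0.04417 mol S): C 7.001, H 4.000, O 1.998, S 1.000
Ratio ≈ 7:4:2:1, so the empirical formula is C7H4O2S

C7H4O2S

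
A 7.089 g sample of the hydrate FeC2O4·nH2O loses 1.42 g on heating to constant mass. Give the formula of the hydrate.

Mass of anhydrous FeC2O4 = 7.089 − 1.42 = 5.669 g
mol H2O = 1.42 / 18.02 = 0.0788
Molar mass of FeC2O4 = 143.87 g/mol → mol FeC2O4 = 5.669 / 143.87 = 0.0394
n = 0.0788 / 0.0394 = 2.00 ≈ 2 → FeC2O4·2H2O

FeC2O4·2H2O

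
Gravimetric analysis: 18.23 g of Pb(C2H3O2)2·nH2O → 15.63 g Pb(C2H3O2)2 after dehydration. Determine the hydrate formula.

Mass of water lost = 18.23 − 15.63 = 2.6 g → 2.6 / 18.02 = 0.1443 mol H2O
Molar mass of Pb(C2H3O2)2 = 325.29 g/mol → mol Pb(C2H3O2)2 = 15.63 / 325.29 = 0.04805
n = 0.1443 / 0.04805 = 3.00 ≈ 3 → Pb(C2H3O2)2·3H2O

Pb(C2H3O2)2·3H2O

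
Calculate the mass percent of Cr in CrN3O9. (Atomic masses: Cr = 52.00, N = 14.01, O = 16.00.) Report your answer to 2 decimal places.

Molar mass = 1(52.00) + 3(14.01) + 9(16.00) = 238.030 g/mol
Mass of Cr per mole = 1 × 52.00 = 52.000 g
% Cr = 52.000 / 238.030 × 100 = 21.85%

21.85%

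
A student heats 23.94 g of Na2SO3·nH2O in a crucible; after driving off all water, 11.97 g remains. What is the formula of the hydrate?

Mass of water lost = 23.94 − 11.97 = 11.97 g → 11.97 / 18.02 = 0.6643 mol H2O
Molar mass of Na2SO3 = 126.05 g/mol → mol Na2SO3 = 11.97 / 126.05 = 0.09496
n = 0.6643 / 0.09496 = 7.00 ≈ 7 → Na2SO3·7H2O

Na2SO3·7H2O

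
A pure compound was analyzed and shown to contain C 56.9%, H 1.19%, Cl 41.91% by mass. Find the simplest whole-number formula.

C4HCl

Assume 100 g: 56.9 g C, 1.19 g H, 41.91 g Cl.
Moles — C: 56.9 / 12.01 = 4.738 mol; H: 1.19 / 1.008 = 1.181 mol; Cl: 41.91 / 35.45 = 1.182 mol
Smallest is H at 1.181 mol; normalising gives C 4.013, H 1.000, Cl 1.001
Ratio ≈ 4:1:1, so the empirical formula is C4HCl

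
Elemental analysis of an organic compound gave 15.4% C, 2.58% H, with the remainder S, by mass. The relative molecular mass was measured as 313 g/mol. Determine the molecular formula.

Assume 100 g: 15.4 g C, 2.58 g H, 82.02 g S.
C: 15.4 g ÷ 12.01 g/mol = 1.282 mol
H: 2.58 g ÷ 1.008 g/mol = 2.56 mol
S: 82.02 g ÷ 32.07 g/mol = 2.558 mol
Ratios (÷ 1.282): C 1.000, H 1.996, S 1.995
≈ 1:2:2 → CH2S2
Empirical-formula mass = 78.17 g/mol
n = 313 / 78.17 = 4.00 ≈ 4
Molecular formula = (CH2S2)×4 = C4H8S8

C4H8S8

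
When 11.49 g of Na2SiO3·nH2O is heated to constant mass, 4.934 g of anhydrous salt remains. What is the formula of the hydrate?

Na2SiO3·9H2O

Mass of water lost = 11.49 − 4.934 = 6.556 g → 6.556 / 18.02 = 0.3638 mol H2O
Molar mass of Na2SiO3 = 122.07 g/mol → mol Na2SiO3 = 4.934 / 122.07 = 0.04042
n = 0.3638 / 0.04042 = 9.00 ≈ 9 → Na2SiO3·9H2O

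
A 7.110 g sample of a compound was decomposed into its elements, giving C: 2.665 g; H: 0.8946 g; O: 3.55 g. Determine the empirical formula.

CH4O

C: 2.665 g ÷ 12.01 g/mol = 0.2219 mol
H: 0.8946 g ÷ 1.008 g/mol = 0.8875 mol
O: 3.55 g ÷ 16.00 g/mol = 0.2219 mol
Smallest is O at 0.2219 mol; normalising gives C 1.000, H 4.000, O 1.000
≈ 1:4:1 → CH4O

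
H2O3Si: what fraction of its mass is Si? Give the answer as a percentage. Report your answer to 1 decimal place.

36.0%

Molar mass = 2(1.008) + 3(16.00) + 1(28.09) = 78.106 g/mol
Mass of Si per mole = 1 × 28.09 = 28.090 g
% Si = 28.090 / 78.106 × 100 = 36.0%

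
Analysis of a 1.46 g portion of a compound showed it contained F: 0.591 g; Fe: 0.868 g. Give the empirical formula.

F2Fe

Moles — F: 0.591 / 19.00 = 0.03111 mol; Fe: 0.868 / 55.85 = 0.01554 mol
Ratios (÷ 0.01554): F 2.001, Fe 1.000
Ratio ≈ 2:1, so the empirical formula is F2Fe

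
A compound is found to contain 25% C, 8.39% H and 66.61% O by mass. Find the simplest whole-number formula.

CH4O2

Assume 100 g: 25 g C, 8.39 g H, 66.61 g O.
n(C) = 25/12.01 = 2.082, n(H) = 8.39/1.008 = 8.323, n(O) = 66.61/16.00 = 4.163
Smallest is C at 2.082 mol; normalising gives C 1.000, H 3.999, O 2.000
≈ 1:4:2 → CH4O2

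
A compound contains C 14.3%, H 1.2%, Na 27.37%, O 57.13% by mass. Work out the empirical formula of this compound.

CHNaO3

Assume 100 g: 14.3 g C, 1.2 g H, 27.37 g Na, 57.13 g O.
C: 14.3 g ÷ 12.01 g/mol = 1.191 mol
H: 1.2 g ÷ 1.008 g/mol = 1.19 mol
Na: 27.37 g ÷ 22.99 g/mol = 1.191 mol
O: 57.13 g ÷ 16.00 g/mol = 3.571 mol
Ratios (÷ 1.19): C 1.000, H 1.000, Na 1.000, O 2.999
Ratio ≈ 1:1:1:3, so the empirical formula is CHNaO3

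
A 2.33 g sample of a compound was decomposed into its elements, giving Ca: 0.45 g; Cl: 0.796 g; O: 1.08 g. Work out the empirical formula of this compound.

CaCl2O6

Moles — Ca: 0.45 / 40.08 = 0.01123 mol; Cl: 0.796 / 35.45 = 0.02245 mol; O: 1.08 / 16.00 = 0.0675 mol
Smallest is Ca at 0.01123 mol; normalising gives Ca 1.000, Cl 2.000, O 6.012
→ CaCl2O6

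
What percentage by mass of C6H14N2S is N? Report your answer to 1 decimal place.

19.2%

Molar mass = 6(12.01) + 14(1.008) + 2(14.01) + 1(32.07) = 146.262 g/mol
Mass of N per mole = 2 × 14.01 = 28.020 g
% N = 28.020 / 146.262 × 100 = 19.2%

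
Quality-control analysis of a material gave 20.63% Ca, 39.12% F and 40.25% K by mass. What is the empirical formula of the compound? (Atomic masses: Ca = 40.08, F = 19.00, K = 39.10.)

Assume 100 g: 20.63 g Ca, 39.12 g F, 40.25 g K.
Ca: 20.63 g ÷ 40.08 g/mol = 0.5147 mol
F: 39.12 g ÷ 19.00 g/mol = 2.059 mol
K: 40.25 g ÷ 39.10 g/mol = 1.029 mol
Smallest is Ca at 0.5147 mol; normalising gives Ca 1.000, F 4.000, K 2.000
→ CaF4K2

CaF4K2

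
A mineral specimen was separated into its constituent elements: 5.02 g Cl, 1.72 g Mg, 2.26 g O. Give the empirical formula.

Cl: 5.02 g ÷ 35.45 g/mol = 0.1416 mol
Mg: 1.72 g ÷ 24.31 g/mol = 0.07075 mol
O: 2.26 g ÷ 16.00 g/mol = 0.1412 mol
Divide by the smallest (0.07075 mol Mg): Cl 2.001, Mg 1.000, O 1.996
≈ 2:1:2 → Cl2MgO2

Cl2MgO2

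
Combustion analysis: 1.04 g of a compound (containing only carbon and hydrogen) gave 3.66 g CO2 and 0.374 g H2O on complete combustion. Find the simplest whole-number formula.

mol C = 3.66 / 44.01 = 0.08316; mass C = 0.08316 × 12.01 = 0.9988 g
mol H = 2 × (0.374 / 18.02) = 0.04151; mass H = 0.04151 × 1.008 = 0.04184 g
Divide by the smallest (0.04151 mol H): C 2.003, H 1.000
≈ 2:1 → C2H

C2H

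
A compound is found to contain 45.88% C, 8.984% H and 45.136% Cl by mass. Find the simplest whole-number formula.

Assume 100 g: 45.88 g C, 8.984 g H, 45.136 g Cl.
Moles — C: 45.88 / 12.01 = 3.82 mol; H: 8.984 / 1.008 = 8.913 mol; Cl: 45.136 / 35.45 = 1.273 mol
Smallest is Cl at 1.273 mol; normalising gives C 3.000, H 7.000, Cl 1.000
≈ 3:7:1 → C3H7Cl

C3H7Cl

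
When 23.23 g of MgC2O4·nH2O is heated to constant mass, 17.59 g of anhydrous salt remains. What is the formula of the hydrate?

Mass of water lost = 23.23 − 17.59 = 5.64 g → 5.64 / 18.02 = 0.313 mol H2O
Molar mass of MgC2O4 = 112.33 g/mol → mol MgC2O4 = 17.59 / 112.33 = 0.1566
n = 0.313 / 0.1566 = 2.00 ≈ 2 → MgC2O4·2H2O

MgC2O4·2H2O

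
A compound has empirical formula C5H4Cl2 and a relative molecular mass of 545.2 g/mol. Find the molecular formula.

C20H16Cl8

Empirical-formula mass = 134.98 g/mol
n = 545.2 / 134.98 = 4.04 ≈ 4
Molecular formula = (C5H4Cl2)4 = C20H16Cl8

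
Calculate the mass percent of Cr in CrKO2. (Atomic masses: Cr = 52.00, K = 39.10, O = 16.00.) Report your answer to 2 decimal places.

Molar mass = 1(52.00) + 1(39.10) + 2(16.00) = 123.100 g/mol
Mass of Cr per mole = 1 × 52.00 = 52.000 g
% Cr = 52.000 / 123.100 × 100 = 42.24%

42.24%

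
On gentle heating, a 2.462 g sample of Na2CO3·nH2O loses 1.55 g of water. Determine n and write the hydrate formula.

Mass of anhydrous Na2CO3 = 2.462 − 1.55 = 0.912 g
mol H2O = 1.55 / 18.02 = 0.08602
Molar mass of Na2CO3 = 105.99 g/mol → mol Na2CO3 = 0.912 / 105.99 = 0.008605
n = 0.08602 / 0.008605 = 10.00 ≈ 10 → Na2CO3·10H2O

Na2CO3·10H2O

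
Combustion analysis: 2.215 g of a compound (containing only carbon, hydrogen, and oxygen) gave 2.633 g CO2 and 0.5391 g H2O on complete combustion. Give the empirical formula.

mol C = 2.633 / 44.01 = 0.05983; mass C = 0.05983 × 12.01 = 0.7185 g
mol H = 2 × (0.5391 / 18.02) = 0.05983; mass H = 0.05983 × 1.008 = 0.06031 g
mass O = 2.215 − (0.7788) = 1.436 g → mol O = 0.08976
Divide by the smallest (0.05983 mol C): C 1.000, H 1.000, O 1.500
Multiply by 2: C 2.00, H 2.00, O 3.00 → C2H2O3

C2H2O3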